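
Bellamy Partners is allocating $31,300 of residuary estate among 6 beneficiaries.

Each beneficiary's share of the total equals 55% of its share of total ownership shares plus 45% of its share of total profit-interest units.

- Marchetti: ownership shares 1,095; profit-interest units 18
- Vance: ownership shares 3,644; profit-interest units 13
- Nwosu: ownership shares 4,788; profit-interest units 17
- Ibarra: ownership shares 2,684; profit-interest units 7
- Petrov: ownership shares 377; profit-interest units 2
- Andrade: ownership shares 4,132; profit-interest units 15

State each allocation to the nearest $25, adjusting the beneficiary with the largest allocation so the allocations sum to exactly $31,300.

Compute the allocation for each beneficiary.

Ownership shares total 16,720; profit-interest units total 72.
Blended shares (55% ownership shares + 45% profit-interest units): Marchetti 0.1485; Vance 0.2011; Nwosu 0.2637; Ibarra 0.1320; Petrov 0.0249; Andrade 0.2297.
Unrounded shares: Marchetti 4,648.67; Vance 6,295.01; Nwosu 8,255.38; Ibarra 4,132.84; Petrov 779.41; Andrade 7,188.70.
At nearest $25: Marchetti $4,650; Vance $6,300; Nwosu $8,250; Ibarra $4,125; Petrov $775; Andrade $7,200. Sum = $31,300.
No rounding difference to absorb.

Marchetti: $4,650 · Vance: $6,300 · Nwosu: $8,250 · Ibarra: $4,125 · Petrov: $775 · Andrade: $7,200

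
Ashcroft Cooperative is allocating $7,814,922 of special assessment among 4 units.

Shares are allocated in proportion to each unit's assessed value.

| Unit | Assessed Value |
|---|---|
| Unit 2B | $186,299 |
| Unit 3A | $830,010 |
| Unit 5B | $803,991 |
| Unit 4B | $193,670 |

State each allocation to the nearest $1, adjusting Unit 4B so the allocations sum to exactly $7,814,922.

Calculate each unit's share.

Unit 2B: $722,907 | Unit 3A: $3,220,735 | Unit 5B: $3,119,772 | Unit 4B: $751,508

Assessed value total: 2,013,970.
Pro-rata amounts: Unit 2B 186,299/2,013,970 × $7,814,922 = 722,906.57; Unit 3A 830,010/2,013,970 × $7,814,922 = 3,220,734.87; Unit 5B 803,991/2,013,970 × $7,814,922 = 3,119,771.87; Unit 4B 193,670/2,013,970 × $7,814,922 = 751,508.68.
After rounding ($1): Unit 2B $722,907; Unit 3A $3,220,735; Unit 5B $3,119,772; Unit 4B $751,509. Sum = $7,814,923.
Difference $7,814,922 − $7,814,923 = −$1 applied to Unit 4B: Unit 4B becomes $751,508.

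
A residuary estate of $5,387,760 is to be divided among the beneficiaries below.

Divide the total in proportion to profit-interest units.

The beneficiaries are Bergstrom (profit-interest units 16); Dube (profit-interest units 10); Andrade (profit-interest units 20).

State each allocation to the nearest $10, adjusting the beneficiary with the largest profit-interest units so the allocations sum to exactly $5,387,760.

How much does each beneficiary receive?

Bergstrom: $1,874,000 | Dube: $1,171,250 | Andrade: $2,342,510

Profit-interest units total: 46.
Raw shares: Bergstrom 16/46 × $5,387,760 = 1,874,003.48; Dube 10/46 × $5,387,760 = 1,171,252.17; Andrade 20/46 × $5,387,760 = 2,342,504.35.
At nearest $10: Bergstrom $1,874,000; Dube $1,171,250; Andrade $2,342,500. Sum = $5,387,750.
Difference $5,387,760 − $5,387,750 = +$10 applied to largest profit-interest units (Andrade): Andrade becomes $2,342,510.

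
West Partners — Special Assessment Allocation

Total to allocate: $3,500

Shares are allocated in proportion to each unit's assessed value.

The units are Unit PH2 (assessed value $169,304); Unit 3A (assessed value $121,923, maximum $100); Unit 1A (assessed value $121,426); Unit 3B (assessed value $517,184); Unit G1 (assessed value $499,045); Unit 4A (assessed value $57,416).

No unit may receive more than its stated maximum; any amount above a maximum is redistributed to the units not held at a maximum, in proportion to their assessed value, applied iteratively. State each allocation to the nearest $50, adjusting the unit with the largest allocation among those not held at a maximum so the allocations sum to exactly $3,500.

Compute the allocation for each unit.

Unit PH2: $400 | Unit 3A: $100 | Unit 1A: $300 | Unit 3B: $1,300 | Unit G1: $1,250 | Unit 4A: $150

Assessed value total: 1,486,298.
Unconstrained shares: Unit PH2 398.68; Unit 3A 287.11; Unit 1A 285.94; Unit 3B 1,217.89; Unit G1 1,175.17; Unit 4A 135.21.
Cap binds for Unit 3A ($100); remaining pool $3,400 reallocated over remaining assessed value 1,364,375.
Shares after redistribution: Unit PH2 421.90 → $400; Unit 1A 302.59 → $300; Unit 3B 1,288.81 → $1,300; Unit G1 1,243.61 → $1,250; Unit 4A 143.08 → $150.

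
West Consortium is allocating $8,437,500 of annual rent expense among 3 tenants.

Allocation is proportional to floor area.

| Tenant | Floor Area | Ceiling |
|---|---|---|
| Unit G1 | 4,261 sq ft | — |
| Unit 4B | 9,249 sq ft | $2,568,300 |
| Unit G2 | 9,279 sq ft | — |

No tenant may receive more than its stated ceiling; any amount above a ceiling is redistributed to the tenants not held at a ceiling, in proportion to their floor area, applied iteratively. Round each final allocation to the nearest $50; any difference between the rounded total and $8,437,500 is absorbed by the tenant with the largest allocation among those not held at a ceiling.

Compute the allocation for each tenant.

Unit G1: $1,847,000 · Unit 4B: $2,568,300 · Unit G2: $4,022,200

Sum of floor area: 22,789.
Unconstrained shares: Unit G1 1,577,611.46; Unit 4B 3,424,390.61; Unit G2 3,435,497.94.
Cap binds for Unit 4B ($2,568,300); balance $5,869,200 reallocated over remaining floor area 13,540.
Shares after redistribution: Unit G1 1,847,020.77 → $1,847,000; Unit G2 4,022,179.23 → $4,022,200.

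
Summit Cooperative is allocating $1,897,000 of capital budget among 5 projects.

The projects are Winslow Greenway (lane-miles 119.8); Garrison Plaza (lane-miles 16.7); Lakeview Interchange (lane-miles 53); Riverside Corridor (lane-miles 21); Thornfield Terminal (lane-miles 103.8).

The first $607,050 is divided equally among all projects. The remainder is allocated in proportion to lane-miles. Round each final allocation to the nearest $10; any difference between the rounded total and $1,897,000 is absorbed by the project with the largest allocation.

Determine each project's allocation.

$607,050 shared equally gives $121,410 per project.
Remainder $1,289,950 by lane-miles (total 314.3): Winslow Greenway 491,683.14 → $491,680; Garrison Plaza 68,540.14 → $68,540; Lakeview Interchange 217,522.59 → $217,520; Riverside Corridor 86,188.20 → $86,190; Thornfield Terminal 426,015.94 → $426,020.
Totals: Winslow Greenway $121,410 + $491,680 = $613,090; Garrison Plaza $121,410 + $68,540 = $189,950; Lakeview Interchange $121,410 + $217,520 = $338,930; Riverside Corridor $121,410 + $86,190 = $207,600; Thornfield Terminal $121,410 + $426,020 = $547,430.

Winslow Greenway: $613,090 | Garrison Plaza: $189,950 | Lakeview Interchange: $338,930 | Riverside Corridor: $207,600 | Thornfield Terminal: $547,430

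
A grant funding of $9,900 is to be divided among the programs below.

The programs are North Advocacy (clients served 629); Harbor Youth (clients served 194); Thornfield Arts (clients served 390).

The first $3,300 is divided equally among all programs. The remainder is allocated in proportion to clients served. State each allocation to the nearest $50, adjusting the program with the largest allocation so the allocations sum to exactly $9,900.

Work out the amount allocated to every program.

North Advocacy: $4,550; Harbor Youth: $2,150; Thornfield Arts: $3,200

First tranche $3,300 split equally: $1,100 each.
Remainder $6,600 by clients served (total 1,213): North Advocacy 3,422.42 → $3,400; Harbor Youth 1,055.56 → $1,050; Thornfield Arts 2,122.01 → $2,100.
Rounding difference +$50 on remainder applied to North Advocacy.
Totals: North Advocacy $1,100 + $3,450 = $4,550; Harbor Youth $1,100 + $1,050 = $2,150; Thornfield Arts $1,100 + $2,100 = $3,200.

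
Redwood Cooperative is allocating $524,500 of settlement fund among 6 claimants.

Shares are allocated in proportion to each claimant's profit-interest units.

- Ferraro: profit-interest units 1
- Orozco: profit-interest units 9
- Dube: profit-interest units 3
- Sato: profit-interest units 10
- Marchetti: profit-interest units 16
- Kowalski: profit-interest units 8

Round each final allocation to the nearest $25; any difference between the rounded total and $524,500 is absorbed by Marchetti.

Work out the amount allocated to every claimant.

Ferraro: $11,150 | Orozco: $100,425 | Dube: $33,475 | Sato: $111,600 | Marchetti: $178,575 | Kowalski: $89,275

Sum of profit-interest units: 47.
Raw shares: Ferraro 1/47 × $524,500 = 11,159.57; Orozco 9/47 × $524,500 = 100,436.17; Dube 3/47 × $524,500 = 33,478.72; Sato 10/47 × $524,500 = 111,595.74; Marchetti 16/47 × $524,500 = 178,553.19; Kowalski 8/47 × $524,500 = 89,276.60.
After rounding ($25): Ferraro $11,150; Orozco $100,425; Dube $33,475; Sato $111,600; Marchetti $178,550; Kowalski $89,275. Sum = $524,475.
Difference $524,500 − $524,475 = +$25 applied to Marchetti: Marchetti becomes $178,575.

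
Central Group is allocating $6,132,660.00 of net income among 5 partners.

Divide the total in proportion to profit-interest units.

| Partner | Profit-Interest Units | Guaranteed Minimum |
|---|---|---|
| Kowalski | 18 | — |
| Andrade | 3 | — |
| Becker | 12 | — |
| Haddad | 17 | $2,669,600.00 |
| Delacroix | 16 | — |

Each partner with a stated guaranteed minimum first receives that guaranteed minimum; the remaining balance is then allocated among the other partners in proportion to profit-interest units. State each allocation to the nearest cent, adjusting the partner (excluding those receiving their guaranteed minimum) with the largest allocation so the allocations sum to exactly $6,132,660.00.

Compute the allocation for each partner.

Kowalski: $1,272,144.49 · Andrade: $212,024.08 · Becker: $848,096.33 · Haddad: $2,669,600.00 · Delacroix: $1,130,795.10

Fund the minimums — Haddad $2,669,600.00. Balance $3,463,060.00.
Balance split over remaining profit-interest units 49: Kowalski 1,272,144.4898 → $1,272,144.49; Andrade 212,024.0816 → $212,024.08; Becker 848,096.3265 → $848,096.33; Delacroix 1,130,795.1020 → $1,130,795.10.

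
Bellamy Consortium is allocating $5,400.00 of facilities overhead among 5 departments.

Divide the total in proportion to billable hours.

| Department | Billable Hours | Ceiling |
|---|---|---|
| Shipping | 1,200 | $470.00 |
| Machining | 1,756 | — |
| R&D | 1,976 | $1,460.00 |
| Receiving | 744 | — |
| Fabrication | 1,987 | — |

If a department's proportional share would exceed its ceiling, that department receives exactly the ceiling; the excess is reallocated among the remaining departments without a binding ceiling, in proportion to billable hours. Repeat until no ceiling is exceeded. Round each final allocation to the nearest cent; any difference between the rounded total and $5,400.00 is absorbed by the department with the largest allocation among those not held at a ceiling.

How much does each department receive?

Sum of billable hours: 7,663.
Proportional shares (ignoring caps): Shipping 845.6218; Machining 1,237.4266; R&D 1,392.4573; Receiving 524.2855; Fabrication 1,400.2088.
Held at cap: Shipping ($470.00); remaining pool $4,930.00 reallocated over remaining billable hours 6,463.
Held at cap: R&D ($1,460.00); remaining pool $3,470.00 reallocated over remaining billable hours 4,487.
Redistributed shares: Machining 1,357.9942 → $1,357.99; Receiving 575.3688 → $575.37; Fabrication 1,536.6370 → $1,536.64.

Shipping: $470.00 · Machining: $1,357.99 · R&D: $1,460.00 · Receiving: $575.37 · Fabrication: $1,536.64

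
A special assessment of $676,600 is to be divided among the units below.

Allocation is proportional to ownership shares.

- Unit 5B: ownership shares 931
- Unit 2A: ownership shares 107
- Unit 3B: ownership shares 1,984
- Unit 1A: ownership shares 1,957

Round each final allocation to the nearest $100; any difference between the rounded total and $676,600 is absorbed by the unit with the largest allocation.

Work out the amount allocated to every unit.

Unit 5B: $126,500; Unit 2A: $14,500; Unit 3B: $269,700; Unit 1A: $265,900

Combined ownership shares = 4,979.
Raw shares: Unit 5B 931/4,979 × $676,600 = 126,514.28; Unit 2A 107/4,979 × $676,600 = 14,540.31; Unit 3B 1,984/4,979 × $676,600 = 269,607.23; Unit 1A 1,957/4,979 × $676,600 = 265,938.18.
At nearest $100: Unit 5B $126,500; Unit 2A $14,500; Unit 3B $269,600; Unit 1A $265,900. Sum = $676,500.
Difference $676,600 − $676,500 = +$100 applied to largest allocation (Unit 3B): Unit 3B becomes $269,700.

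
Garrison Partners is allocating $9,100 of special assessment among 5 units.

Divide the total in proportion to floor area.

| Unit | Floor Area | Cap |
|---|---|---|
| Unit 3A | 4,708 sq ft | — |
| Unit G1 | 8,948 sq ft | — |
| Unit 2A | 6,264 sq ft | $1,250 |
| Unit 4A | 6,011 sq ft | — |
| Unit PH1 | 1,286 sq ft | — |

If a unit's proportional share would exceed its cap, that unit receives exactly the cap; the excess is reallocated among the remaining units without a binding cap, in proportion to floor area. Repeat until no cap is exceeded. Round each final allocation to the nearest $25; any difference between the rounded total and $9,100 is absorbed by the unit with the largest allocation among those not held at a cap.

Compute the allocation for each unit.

Unit 3A: $1,775; Unit G1: $3,350; Unit 2A: $1,250; Unit 4A: $2,250; Unit PH1: $475

Total floor area = 27,217.
Proportional shares (ignoring caps): Unit 3A 1,574.12; Unit G1 2,991.76; Unit 2A 2,094.37; Unit 4A 2,009.78; Unit PH1 429.97.
Capped: Unit 2A ($1,250); remaining pool $7,850 reallocated over remaining floor area 20,953.
Redistributed shares: Unit 3A 1,763.84 → $1,775; Unit G1 3,352.35 → $3,350; Unit 4A 2,252.01 → $2,250; Unit PH1 481.80 → $475.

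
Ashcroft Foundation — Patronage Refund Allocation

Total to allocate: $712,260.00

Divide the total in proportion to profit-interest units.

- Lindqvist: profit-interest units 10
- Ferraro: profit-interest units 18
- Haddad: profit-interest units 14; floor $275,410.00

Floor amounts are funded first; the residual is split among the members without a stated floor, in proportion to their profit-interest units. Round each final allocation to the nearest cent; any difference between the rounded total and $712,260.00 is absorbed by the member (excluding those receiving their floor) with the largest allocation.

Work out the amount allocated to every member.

Lindqvist: $156,017.86 · Ferraro: $280,832.14 · Haddad: $275,410.00

Fund the minimums — Haddad $275,410.00. Remaining pool $436,850.00.
Remaining pool split over remaining profit-interest units 28: Lindqvist 156,017.8571 → $156,017.86; Ferraro 280,832.1429 → $280,832.14.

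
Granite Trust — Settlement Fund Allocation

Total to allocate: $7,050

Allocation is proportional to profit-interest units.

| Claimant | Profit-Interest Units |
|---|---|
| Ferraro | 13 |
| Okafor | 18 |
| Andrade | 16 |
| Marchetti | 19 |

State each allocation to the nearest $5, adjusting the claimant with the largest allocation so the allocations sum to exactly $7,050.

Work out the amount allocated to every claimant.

Total profit-interest units = 66.
Unrounded shares: Ferraro 13/66 × $7,050 = 1,388.64; Okafor 18/66 × $7,050 = 1,922.73; Andrade 16/66 × $7,050 = 1,709.09; Marchetti 19/66 × $7,050 = 2,029.55.
At nearest $5: Ferraro $1,390; Okafor $1,925; Andrade $1,710; Marchetti $2,030. Sum = $7,055.
Difference $7,050 − $7,055 = −$5 applied to largest allocation (Marchetti): Marchetti becomes $2,025.

Ferraro: $1,390 | Okafor: $1,925 | Andrade: $1,710 | Marchetti: $2,025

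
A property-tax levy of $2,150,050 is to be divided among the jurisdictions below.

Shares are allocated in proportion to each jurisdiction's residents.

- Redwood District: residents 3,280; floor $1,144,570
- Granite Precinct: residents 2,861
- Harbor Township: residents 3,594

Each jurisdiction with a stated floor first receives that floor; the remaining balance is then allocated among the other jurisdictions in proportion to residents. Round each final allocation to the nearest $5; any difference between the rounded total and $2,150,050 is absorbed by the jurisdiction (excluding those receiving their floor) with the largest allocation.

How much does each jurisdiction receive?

Redwood District: $1,144,570 · Granite Precinct: $445,650 · Harbor Township: $559,830

Guaranteed amounts: Redwood District $1,144,570. Residual $1,005,480.
Residual split over remaining residents 6,455: Granite Precinct 445,651.17 → $445,650; Harbor Township 559,828.83 → $559,830.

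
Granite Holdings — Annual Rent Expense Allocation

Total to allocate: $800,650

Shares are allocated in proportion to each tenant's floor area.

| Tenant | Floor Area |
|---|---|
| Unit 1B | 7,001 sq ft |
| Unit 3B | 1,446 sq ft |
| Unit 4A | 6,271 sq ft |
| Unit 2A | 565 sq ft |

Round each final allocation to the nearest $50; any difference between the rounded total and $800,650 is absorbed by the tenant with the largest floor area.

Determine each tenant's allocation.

Unit 1B: $366,750 | Unit 3B: $75,750 | Unit 4A: $328,550 | Unit 2A: $29,600

Combined floor area = 7,001 + 1,446 + 6,271 + 565 = 15,283.
Raw shares: Unit 1B 366,770.31; Unit 3B 75,753.45; Unit 4A 328,526.87; Unit 2A 29,599.38.
At nearest $50: Unit 1B $366,750; Unit 3B $75,750; Unit 4A $328,550; Unit 2A $29,600. Sum = $800,650.
Sum already equals the total — no adjustment.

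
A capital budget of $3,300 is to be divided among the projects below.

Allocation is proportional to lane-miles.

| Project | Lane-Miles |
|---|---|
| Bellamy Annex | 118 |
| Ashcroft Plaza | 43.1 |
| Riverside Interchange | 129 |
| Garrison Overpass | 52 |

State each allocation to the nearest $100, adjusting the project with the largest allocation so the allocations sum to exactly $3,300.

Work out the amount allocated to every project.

Total lane-miles = 342.1.
Proportional shares: Bellamy Annex 118/342.1 × $3,300 = 1,138.26; Ashcroft Plaza 43.1/342.1 × $3,300 = 415.76; Riverside Interchange 129/342.1 × $3,300 = 1,244.37; Garrison Overpass 52/342.1 × $3,300 = 501.61.
Rounded to nearest $100: Bellamy Annex $1,100; Ashcroft Plaza $400; Riverside Interchange $1,200; Garrison Overpass $500. Sum = $3,200.
Difference $3,300 − $3,200 = +$100 applied to largest allocation (Riverside Interchange): Riverside Interchange becomes $1,300.

Bellamy Annex: $1,100 | Ashcroft Plaza: $400 | Riverside Interchange: $1,300 | Garrison Overpass: $500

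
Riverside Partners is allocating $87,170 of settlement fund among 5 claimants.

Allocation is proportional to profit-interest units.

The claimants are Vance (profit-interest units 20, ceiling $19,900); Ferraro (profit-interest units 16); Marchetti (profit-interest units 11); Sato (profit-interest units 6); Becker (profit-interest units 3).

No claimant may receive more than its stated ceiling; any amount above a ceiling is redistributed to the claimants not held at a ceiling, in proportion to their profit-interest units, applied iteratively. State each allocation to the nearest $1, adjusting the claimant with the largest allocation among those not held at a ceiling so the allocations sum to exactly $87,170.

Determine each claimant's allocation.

Profit-interest units total: 56.
Unconstrained shares: Vance 31,132.14; Ferraro 24,905.71; Marchetti 17,122.68; Sato 9,339.64; Becker 4,669.82.
Held at cap: Vance ($19,900); residual $67,270 reallocated over remaining profit-interest units 36.
Shares after redistribution: Ferraro 29,897.78 → $29,898; Marchetti 20,554.72 → $20,555; Sato 11,211.67 → $11,212; Becker 5,605.83 → $5,606.
Rounding difference −$1 applied to Ferraro → $29,897.

Vance: $19,900; Ferraro: $29,897; Marchetti: $20,555; Sato: $11,212; Becker: $5,606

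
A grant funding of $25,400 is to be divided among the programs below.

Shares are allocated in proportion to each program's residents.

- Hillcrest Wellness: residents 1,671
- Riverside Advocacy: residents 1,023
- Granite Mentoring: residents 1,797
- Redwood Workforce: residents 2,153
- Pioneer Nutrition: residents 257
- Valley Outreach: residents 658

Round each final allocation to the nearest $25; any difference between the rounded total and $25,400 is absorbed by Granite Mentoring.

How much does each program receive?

Hillcrest Wellness: $5,625; Riverside Advocacy: $3,450; Granite Mentoring: $6,025; Redwood Workforce: $7,225; Pioneer Nutrition: $875; Valley Outreach: $2,200

Total residents = 7,559.
Raw shares: Hillcrest Wellness 1,671/7,559 × $25,400 = 5,614.95; Riverside Advocacy 1,023/7,559 × $25,400 = 3,437.52; Granite Mentoring 1,797/7,559 × $25,400 = 6,038.34; Redwood Workforce 2,153/7,559 × $25,400 = 7,234.58; Pioneer Nutrition 257/7,559 × $25,400 = 863.58; Valley Outreach 658/7,559 × $25,400 = 2,211.03.
After rounding ($25): Hillcrest Wellness $5,625; Riverside Advocacy $3,450; Granite Mentoring $6,050; Redwood Workforce $7,225; Pioneer Nutrition $875; Valley Outreach $2,200. Sum = $25,425.
Difference $25,400 − $25,425 = −$25 applied to Granite Mentoring: Granite Mentoring becomes $6,025.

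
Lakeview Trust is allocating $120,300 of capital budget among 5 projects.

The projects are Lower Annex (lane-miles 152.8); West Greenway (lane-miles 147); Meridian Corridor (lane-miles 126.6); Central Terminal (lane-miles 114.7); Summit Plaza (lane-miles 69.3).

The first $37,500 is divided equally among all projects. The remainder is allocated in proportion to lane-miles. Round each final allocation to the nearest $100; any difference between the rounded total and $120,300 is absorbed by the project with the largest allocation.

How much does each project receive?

First tranche $37,500 split equally: $7,500 each.
Remainder $82,800 by lane-miles (total 610.4): Lower Annex 20,727.13 → $20,700; West Greenway 19,940.37 → $19,900; Meridian Corridor 17,173.13 → $17,200; Central Terminal 15,558.91 → $15,600; Summit Plaza 9,400.46 → $9,400.
Totals: Lower Annex $7,500 + $20,700 = $28,200; West Greenway $7,500 + $19,900 = $27,400; Meridian Corridor $7,500 + $17,200 = $24,700; Central Terminal $7,500 + $15,600 = $23,100; Summit Plaza $7,500 + $9,400 = $16,900.

Lower Annex: $28,200 | West Greenway: $27,400 | Meridian Corridor: $24,700 | Central Terminal: $23,100 | Summit Plaza: $16,900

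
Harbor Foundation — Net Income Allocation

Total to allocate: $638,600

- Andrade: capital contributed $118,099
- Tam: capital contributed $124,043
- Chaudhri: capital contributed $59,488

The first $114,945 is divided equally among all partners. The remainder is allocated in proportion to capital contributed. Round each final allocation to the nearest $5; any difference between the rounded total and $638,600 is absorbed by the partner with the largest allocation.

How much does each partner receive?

Andrade: $243,345; Tam: $253,665; Chaudhri: $141,590

Equal tier: $114,945 ÷ 3 = $38,315 apiece.
Remainder $523,655 by capital contributed (total 301,630): Andrade 205,029.78 → $205,030; Tam 215,349.06 → $215,350; Chaudhri 103,276.16 → $103,275.
Totals: Andrade $38,315 + $205,030 = $243,345; Tam $38,315 + $215,350 = $253,665; Chaudhri $38,315 + $103,275 = $141,590.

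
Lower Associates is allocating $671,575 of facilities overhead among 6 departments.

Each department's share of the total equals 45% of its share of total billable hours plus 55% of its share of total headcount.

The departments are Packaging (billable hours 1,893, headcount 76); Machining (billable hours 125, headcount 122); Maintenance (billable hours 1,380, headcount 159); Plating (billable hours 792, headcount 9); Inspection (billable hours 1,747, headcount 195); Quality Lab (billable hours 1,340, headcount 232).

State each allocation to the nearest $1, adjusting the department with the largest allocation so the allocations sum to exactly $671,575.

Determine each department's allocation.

Packaging: $114,015; Machining: $62,017; Maintenance: $131,370; Plating: $37,083; Inspection: $163,379; Quality Lab: $163,711

Totals — billable hours 7,277, headcount 793.
Composite weights (45% billable hours + 55% headcount): Packaging 0.1698; Machining 0.0923; Maintenance 0.1956; Plating 0.0552; Inspection 0.2433; Quality Lab 0.2438.
Raw shares: Packaging 114,014.51; Machining 62,016.74; Maintenance 131,370.00; Plating 37,083.26; Inspection 163,379.46; Quality Lab 163,711.02.
After rounding ($1): Packaging $114,015; Machining $62,017; Maintenance $131,370; Plating $37,083; Inspection $163,379; Quality Lab $163,711. Sum = $671,575.
No rounding difference to absorb.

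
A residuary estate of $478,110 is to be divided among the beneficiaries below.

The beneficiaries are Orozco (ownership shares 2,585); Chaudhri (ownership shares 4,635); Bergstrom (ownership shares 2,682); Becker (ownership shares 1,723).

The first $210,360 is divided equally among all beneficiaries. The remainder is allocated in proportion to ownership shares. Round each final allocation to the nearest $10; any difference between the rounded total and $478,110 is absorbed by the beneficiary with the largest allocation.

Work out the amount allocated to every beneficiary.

First tranche $210,360 split equally: $52,590 each.
Remainder $267,750 by ownership shares (total 11,625): Orozco 59,538.39 → $59,540; Chaudhri 106,754.52 → $106,750; Bergstrom 61,772.52 → $61,770; Becker 39,684.58 → $39,680.
Rounding difference +$10 on remainder applied to Chaudhri.
Totals: Orozco $52,590 + $59,540 = $112,130; Chaudhri $52,590 + $106,760 = $159,350; Bergstrom $52,590 + $61,770 = $114,360; Becker $52,590 + $39,680 = $92,270.

Orozco: $112,130 · Chaudhri: $159,350 · Bergstrom: $114,360 · Becker: $92,270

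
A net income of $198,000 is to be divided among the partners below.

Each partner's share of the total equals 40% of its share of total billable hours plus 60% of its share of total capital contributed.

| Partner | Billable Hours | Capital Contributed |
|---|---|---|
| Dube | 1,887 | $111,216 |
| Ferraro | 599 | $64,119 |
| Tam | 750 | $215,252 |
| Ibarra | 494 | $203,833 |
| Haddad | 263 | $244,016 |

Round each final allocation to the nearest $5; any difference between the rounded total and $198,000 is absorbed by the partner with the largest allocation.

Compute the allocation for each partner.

Dube: $53,190 | Ferraro: $20,965 | Tam: $45,375 | Ibarra: $38,680 | Haddad: $39,790

Billable hours total 3,993; capital contributed total 838,436.
Composite weights (40% billable hours + 60% capital contributed): Dube 0.2686; Ferraro 0.1059; Tam 0.2292; Ibarra 0.1954; Haddad 0.2010.
Proportional shares: Dube 53,186.56; Ferraro 20,966.17; Tam 45,375.60; Ibarra 38,679.93; Haddad 39,791.74.
Rounded to nearest $5: Dube $53,185; Ferraro $20,965; Tam $45,375; Ibarra $38,680; Haddad $39,790. Sum = $197,995.
Difference $198,000 − $197,995 = +$5 applied to largest allocation (Dube): Dube becomes $53,190.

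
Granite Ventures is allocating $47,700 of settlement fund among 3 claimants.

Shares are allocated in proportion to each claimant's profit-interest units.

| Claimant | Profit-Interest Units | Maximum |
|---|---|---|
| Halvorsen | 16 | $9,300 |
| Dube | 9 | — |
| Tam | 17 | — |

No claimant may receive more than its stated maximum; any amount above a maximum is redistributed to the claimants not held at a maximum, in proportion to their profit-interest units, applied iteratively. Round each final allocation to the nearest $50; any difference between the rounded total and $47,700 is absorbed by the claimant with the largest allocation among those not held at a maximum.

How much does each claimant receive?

Halvorsen: $9,300; Dube: $13,300; Tam: $25,100

Profit-interest units total: 42.
Pro-rata shares before constraints: Halvorsen 18,171.43; Dube 10,221.43; Tam 19,307.14.
Capped: Halvorsen ($9,300); residual $38,400 reallocated over remaining profit-interest units 26.
Remaining shares: Dube 13,292.31 → $13,300; Tam 25,107.69 → $25,100.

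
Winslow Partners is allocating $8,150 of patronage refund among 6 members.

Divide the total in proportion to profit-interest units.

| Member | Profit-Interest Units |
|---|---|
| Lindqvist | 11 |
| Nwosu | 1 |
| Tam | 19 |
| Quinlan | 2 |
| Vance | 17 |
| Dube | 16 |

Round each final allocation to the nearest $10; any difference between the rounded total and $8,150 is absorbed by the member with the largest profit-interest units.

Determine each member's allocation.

Lindqvist: $1,360; Nwosu: $120; Tam: $2,340; Quinlan: $250; Vance: $2,100; Dube: $1,980

Combined profit-interest units = 11 + 1 + 19 + 2 + 17 + 16 = 66.
Raw shares: Lindqvist 1,358.33; Nwosu 123.48; Tam 2,346.21; Quinlan 246.97; Vance 2,099.24; Dube 1,975.76.
Rounded to nearest $10: Lindqvist $1,360; Nwosu $120; Tam $2,350; Quinlan $250; Vance $2,100; Dube $1,980. Sum = $8,160.
Difference $8,150 − $8,160 = −$10 applied to largest profit-interest units (Tam): Tam becomes $2,340.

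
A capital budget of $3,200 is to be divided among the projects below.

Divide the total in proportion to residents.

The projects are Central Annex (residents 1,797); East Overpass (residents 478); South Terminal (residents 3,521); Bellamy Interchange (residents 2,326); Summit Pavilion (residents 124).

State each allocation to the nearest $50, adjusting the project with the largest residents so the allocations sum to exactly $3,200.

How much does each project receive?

Combined residents = 1,797 + 478 + 3,521 + 2,326 + 124 = 8,246.
Pro-rata amounts: Central Annex 697.36; East Overpass 185.50; South Terminal 1,366.38; Bellamy Interchange 902.64; Summit Pavilion 48.12.
After rounding ($50): Central Annex $700; East Overpass $200; South Terminal $1,350; Bellamy Interchange $900; Summit Pavilion $50. Sum = $3,200.
No rounding difference to absorb.

Central Annex: $700; East Overpass: $200; South Terminal: $1,350; Bellamy Interchange: $900; Summit Pavilion: $50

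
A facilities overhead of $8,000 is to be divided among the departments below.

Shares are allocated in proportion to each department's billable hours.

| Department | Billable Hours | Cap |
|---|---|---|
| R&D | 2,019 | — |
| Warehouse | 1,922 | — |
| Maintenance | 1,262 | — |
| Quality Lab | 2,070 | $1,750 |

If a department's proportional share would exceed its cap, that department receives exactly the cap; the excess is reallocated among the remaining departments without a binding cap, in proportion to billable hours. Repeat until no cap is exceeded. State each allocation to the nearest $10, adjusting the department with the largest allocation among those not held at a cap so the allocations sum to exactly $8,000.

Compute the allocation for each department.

Billable hours total: 7,273.
Pro-rata shares before constraints: R&D 2,220.82; Warehouse 2,114.12; Maintenance 1,388.15; Quality Lab 2,276.91.
Cap binds for Quality Lab ($1,750); balance $6,250 reallocated over remaining billable hours 5,203.
Remaining shares: R&D 2,425.28 → $2,430; Warehouse 2,308.76 → $2,310; Maintenance 1,515.95 → $1,520.
Rounding difference −$10 applied to R&D → $2,420.

R&D: $2,420 | Warehouse: $2,310 | Maintenance: $1,520 | Quality Lab: $1,750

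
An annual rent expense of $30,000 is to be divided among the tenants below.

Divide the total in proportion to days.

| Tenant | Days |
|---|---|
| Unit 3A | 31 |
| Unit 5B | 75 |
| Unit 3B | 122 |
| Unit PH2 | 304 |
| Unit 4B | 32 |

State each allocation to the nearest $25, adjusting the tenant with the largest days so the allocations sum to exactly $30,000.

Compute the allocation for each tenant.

Unit 3A: $1,650 | Unit 5B: $4,000 | Unit 3B: $6,500 | Unit PH2: $16,150 | Unit 4B: $1,700

Sum of days: 564.
Raw shares: Unit 3A 31/564 × $30,000 = 1,648.94; Unit 5B 75/564 × $30,000 = 3,989.36; Unit 3B 122/564 × $30,000 = 6,489.36; Unit PH2 304/564 × $30,000 = 16,170.21; Unit 4B 32/564 × $30,000 = 1,702.13.
At nearest $25: Unit 3A $1,650; Unit 5B $4,000; Unit 3B $6,500; Unit PH2 $16,175; Unit 4B $1,700. Sum = $30,025.
Difference $30,000 − $30,025 = −$25 applied to largest days (Unit PH2): Unit PH2 becomes $16,150.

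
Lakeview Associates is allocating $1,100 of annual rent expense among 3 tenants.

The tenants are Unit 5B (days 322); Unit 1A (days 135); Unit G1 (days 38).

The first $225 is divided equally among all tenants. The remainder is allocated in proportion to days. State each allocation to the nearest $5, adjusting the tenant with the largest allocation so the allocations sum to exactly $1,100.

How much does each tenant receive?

Unit 5B: $645 | Unit 1A: $315 | Unit G1: $140

$225 shared equally gives $75 per tenant.
Remainder $875 by days (total 495): Unit 5B 569.19 → $570; Unit 1A 238.64 → $240; Unit G1 67.17 → $65.
Totals: Unit 5B $75 + $570 = $645; Unit 1A $75 + $240 = $315; Unit G1 $75 + $65 = $140.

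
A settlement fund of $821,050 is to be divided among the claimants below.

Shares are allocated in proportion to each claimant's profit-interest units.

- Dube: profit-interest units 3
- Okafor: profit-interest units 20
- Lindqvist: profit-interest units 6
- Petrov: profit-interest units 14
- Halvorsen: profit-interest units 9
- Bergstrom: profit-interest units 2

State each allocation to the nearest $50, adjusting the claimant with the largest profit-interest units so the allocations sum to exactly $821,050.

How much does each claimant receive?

Dube: $45,600; Okafor: $304,100; Lindqvist: $91,250; Petrov: $212,850; Halvorsen: $136,850; Bergstrom: $30,400

Sum of profit-interest units: 3 + 20 + 6 + 14 + 9 + 2 = 54.
Pro-rata amounts: Dube 45,613.89; Okafor 304,092.59; Lindqvist 91,227.78; Petrov 212,864.81; Halvorsen 136,841.67; Bergstrom 30,409.26.
Rounded to nearest $50: Dube $45,600; Okafor $304,100; Lindqvist $91,250; Petrov $212,850; Halvorsen $136,850; Bergstrom $30,400. Sum = $821,050.
No rounding difference to absorb.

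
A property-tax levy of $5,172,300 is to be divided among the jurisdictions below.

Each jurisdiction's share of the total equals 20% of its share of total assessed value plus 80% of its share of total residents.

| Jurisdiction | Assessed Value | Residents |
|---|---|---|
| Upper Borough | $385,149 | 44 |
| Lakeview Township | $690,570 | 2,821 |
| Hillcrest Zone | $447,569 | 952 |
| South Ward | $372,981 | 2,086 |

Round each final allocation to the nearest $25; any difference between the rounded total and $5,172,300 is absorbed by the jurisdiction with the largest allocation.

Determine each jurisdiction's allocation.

Upper Borough: $240,950; Lakeview Township: $2,354,175; Hillcrest Zone: $911,475; South Ward: $1,665,700

Assessed value total 1,896,269; residents total 5,903.
Combined weights (20% assessed value + 80% residents): Upper Borough 0.0466; Lakeview Township 0.4551; Hillcrest Zone 0.1762; South Ward 0.3220.
Pro-rata amounts: Upper Borough 240,950.76; Lakeview Township 2,354,165.52; Hillcrest Zone 911,485.28; South Ward 1,665,698.44.
After rounding ($25): Upper Borough $240,950; Lakeview Township $2,354,175; Hillcrest Zone $911,475; South Ward $1,665,700. Sum = $5,172,300.
Sum already equals the total — no adjustment.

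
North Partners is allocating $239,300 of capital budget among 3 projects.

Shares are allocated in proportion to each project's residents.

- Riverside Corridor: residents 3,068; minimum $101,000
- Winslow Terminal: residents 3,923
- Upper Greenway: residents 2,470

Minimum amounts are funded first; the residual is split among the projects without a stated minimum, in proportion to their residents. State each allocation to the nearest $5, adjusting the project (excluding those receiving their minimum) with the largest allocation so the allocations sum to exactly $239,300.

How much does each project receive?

Riverside Corridor: $101,000 | Winslow Terminal: $84,865 | Upper Greenway: $53,435

Minimums first: Riverside Corridor $101,000. Balance $138,300.
Balance split over remaining residents 6,393: Winslow Terminal 84,866.40 → $84,865; Upper Greenway 53,433.60 → $53,435.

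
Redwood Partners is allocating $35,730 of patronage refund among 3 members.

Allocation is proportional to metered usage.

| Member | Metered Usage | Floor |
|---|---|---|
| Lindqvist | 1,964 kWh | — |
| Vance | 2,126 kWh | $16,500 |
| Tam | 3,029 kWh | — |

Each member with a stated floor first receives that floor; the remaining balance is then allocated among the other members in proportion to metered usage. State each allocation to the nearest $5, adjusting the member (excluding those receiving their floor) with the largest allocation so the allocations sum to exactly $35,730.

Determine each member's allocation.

Minimums first: Vance $16,500. Balance $19,230.
Balance split over remaining metered usage 4,993: Lindqvist 7,564.13 → $7,565; Tam 11,665.87 → $11,665.

Lindqvist: $7,565 | Vance: $16,500 | Tam: $11,665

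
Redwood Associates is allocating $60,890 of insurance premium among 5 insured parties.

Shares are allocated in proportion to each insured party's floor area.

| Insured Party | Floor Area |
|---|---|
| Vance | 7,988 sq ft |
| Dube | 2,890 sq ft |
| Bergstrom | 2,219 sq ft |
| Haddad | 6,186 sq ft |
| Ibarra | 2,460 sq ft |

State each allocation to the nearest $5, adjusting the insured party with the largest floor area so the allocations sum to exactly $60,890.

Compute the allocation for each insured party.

Floor area total: 21,743.
Pro-rata amounts: Vance 7,988/21,743 × $60,890 = 22,369.93; Dube 2,890/21,743 × $60,890 = 8,093.28; Bergstrom 2,219/21,743 × $60,890 = 6,214.18; Haddad 6,186/21,743 × $60,890 = 17,323.53; Ibarra 2,460/21,743 × $60,890 = 6,889.09.
Rounded to nearest $5: Vance $22,370; Dube $8,095; Bergstrom $6,215; Haddad $17,325; Ibarra $6,890. Sum = $60,895.
Difference $60,890 − $60,895 = −$5 applied to largest floor area (Vance): Vance becomes $22,365.

Vance: $22,365 | Dube: $8,095 | Bergstrom: $6,215 | Haddad: $17,325 | Ibarra: $6,890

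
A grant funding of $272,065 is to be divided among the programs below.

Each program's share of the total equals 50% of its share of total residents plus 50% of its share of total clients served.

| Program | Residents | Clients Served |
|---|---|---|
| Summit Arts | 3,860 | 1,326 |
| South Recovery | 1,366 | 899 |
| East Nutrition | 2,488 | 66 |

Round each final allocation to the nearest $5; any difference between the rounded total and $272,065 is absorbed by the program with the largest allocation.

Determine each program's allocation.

Totals — residents 7,714, clients served 2,291.
Blended shares (50% residents + 50% clients served): Summit Arts 0.5396; South Recovery 0.2847; East Nutrition 0.1757.
Proportional shares: Summit Arts 146,802.94; South Recovery 77,468.56; East Nutrition 47,793.50.
After rounding ($5): Summit Arts $146,805; South Recovery $77,470; East Nutrition $47,795. Sum = $272,070.
Difference $272,065 − $272,070 = −$5 applied to largest allocation (Summit Arts): Summit Arts becomes $146,800.

Summit Arts: $146,800 · South Recovery: $77,470 · East Nutrition: $47,795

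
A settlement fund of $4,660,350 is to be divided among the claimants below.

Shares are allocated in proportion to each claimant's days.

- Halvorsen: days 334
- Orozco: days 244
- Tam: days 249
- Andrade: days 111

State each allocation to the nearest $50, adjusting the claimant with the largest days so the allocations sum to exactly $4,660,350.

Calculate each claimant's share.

Total days = 334 + 244 + 249 + 111 = 938.
Proportional shares: Halvorsen 1,659,442.32; Orozco 1,212,287.21; Tam 1,237,129.16; Andrade 551,491.31.
At nearest $50: Halvorsen $1,659,450; Orozco $1,212,300; Tam $1,237,150; Andrade $551,500. Sum = $4,660,400.
Difference $4,660,350 − $4,660,400 = −$50 applied to largest days (Halvorsen): Halvorsen becomes $1,659,400.

Halvorsen: $1,659,400; Orozco: $1,212,300; Tam: $1,237,150; Andrade: $551,500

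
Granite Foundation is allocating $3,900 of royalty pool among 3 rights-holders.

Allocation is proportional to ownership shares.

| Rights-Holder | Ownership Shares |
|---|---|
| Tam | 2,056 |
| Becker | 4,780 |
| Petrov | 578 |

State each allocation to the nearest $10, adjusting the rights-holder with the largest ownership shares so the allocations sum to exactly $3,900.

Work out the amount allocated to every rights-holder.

Tam: $1,080 | Becker: $2,520 | Petrov: $300

Sum of ownership shares: 2,056 + 4,780 + 578 = 7,414.
Raw shares: Tam 1,081.52; Becker 2,514.43; Petrov 304.05.
At nearest $10: Tam $1,080; Becker $2,510; Petrov $300. Sum = $3,890.
Difference $3,900 − $3,890 = +$10 applied to largest ownership shares (Becker): Becker becomes $2,520.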